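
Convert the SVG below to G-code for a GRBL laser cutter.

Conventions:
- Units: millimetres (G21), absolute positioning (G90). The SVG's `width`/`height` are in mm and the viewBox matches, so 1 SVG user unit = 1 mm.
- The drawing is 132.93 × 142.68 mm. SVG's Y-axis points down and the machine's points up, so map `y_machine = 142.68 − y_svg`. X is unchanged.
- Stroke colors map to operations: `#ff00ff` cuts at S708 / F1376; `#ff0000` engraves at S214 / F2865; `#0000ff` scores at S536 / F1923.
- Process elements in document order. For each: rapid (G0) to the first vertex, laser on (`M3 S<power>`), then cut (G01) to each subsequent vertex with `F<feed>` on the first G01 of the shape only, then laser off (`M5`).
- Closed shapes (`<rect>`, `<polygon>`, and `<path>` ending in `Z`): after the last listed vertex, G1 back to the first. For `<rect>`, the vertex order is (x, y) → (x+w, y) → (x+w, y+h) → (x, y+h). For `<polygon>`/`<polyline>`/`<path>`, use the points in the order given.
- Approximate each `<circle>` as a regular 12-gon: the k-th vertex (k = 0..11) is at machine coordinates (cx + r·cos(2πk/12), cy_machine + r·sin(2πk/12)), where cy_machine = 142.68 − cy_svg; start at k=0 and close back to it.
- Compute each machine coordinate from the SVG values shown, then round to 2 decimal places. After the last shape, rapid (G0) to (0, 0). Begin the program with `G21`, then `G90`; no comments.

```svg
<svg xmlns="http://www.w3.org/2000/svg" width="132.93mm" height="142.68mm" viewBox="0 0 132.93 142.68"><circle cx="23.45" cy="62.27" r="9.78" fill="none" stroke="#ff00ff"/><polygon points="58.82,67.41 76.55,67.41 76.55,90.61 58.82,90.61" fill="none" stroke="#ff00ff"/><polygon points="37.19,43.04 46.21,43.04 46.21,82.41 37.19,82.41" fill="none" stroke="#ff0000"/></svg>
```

G21
G90
G0 X33.23 Y80.41
M3 S708
G01 X31.92 Y85.30 F1376
G01 X28.34 Y88.88
G01 X23.45 Y90.19
G01 X18.56 Y88.88
G01 X14.98 Y85.30
G01 X13.67 Y80.41
G01 X14.98 Y75.52
G01 X18.56 Y71.94
G01 X23.45 Y70.63
G01 X28.34 Y71.94
G01 X31.92 Y75.52
G01 X33.23 Y80.41
M5
G0 X58.82 Y75.27
M3 S708
G01 X76.55 Y75.27 F1376
G01 X76.55 Y52.07
G01 X58.82 Y52.07
G01 X58.82 Y75.27
M5
G0 X37.19 Y99.64
M3 S214
G01 X46.21 Y99.64 F2865
G01 X46.21 Y60.27
G01 X37.19 Y60.27
G01 X37.19 Y99.64
M5
G0 X0.00 Y0.00

Since the viewBox matches the mm dimensions, user units are millimetres directly. The only transform is the Y-flip y_m = 142.68 − y_svg.

Shape 1 is a circle drawn with `<circle>`. Its stroke #ff00ff means cut at S708, F1376. After flipping Y the toolpath is (33.23,80.41) → (31.92,85.30) → (28.34,88.88) → (23.45,90.19) → (18.56,88.88) → (14.98,85.30) → (13.67,80.41) → (14.98,75.52) → (18.56,71.94) → (23.45,70.63) → (28.34,71.94) → (31.92,75.52) → (33.23,80.41), returning to the start.

Shape 2 is a rectangle drawn with `<polygon>`. Its stroke #ff00ff means cut at S708, F1376. After flipping Y the toolpath is (58.82,75.27) → (76.55,75.27) → (76.55,52.07) → (58.82,52.07) → (58.82,75.27), returning to the start.

Shape 3 is a rectangle drawn with `<polygon>`. Its stroke #ff0000 means engrave at S214, F2865. After flipping Y the toolpath is (37.19,99.64) → (46.21,99.64) → (46.21,60.27) → (37.19,60.27) → (37.19,99.64), returning to the start.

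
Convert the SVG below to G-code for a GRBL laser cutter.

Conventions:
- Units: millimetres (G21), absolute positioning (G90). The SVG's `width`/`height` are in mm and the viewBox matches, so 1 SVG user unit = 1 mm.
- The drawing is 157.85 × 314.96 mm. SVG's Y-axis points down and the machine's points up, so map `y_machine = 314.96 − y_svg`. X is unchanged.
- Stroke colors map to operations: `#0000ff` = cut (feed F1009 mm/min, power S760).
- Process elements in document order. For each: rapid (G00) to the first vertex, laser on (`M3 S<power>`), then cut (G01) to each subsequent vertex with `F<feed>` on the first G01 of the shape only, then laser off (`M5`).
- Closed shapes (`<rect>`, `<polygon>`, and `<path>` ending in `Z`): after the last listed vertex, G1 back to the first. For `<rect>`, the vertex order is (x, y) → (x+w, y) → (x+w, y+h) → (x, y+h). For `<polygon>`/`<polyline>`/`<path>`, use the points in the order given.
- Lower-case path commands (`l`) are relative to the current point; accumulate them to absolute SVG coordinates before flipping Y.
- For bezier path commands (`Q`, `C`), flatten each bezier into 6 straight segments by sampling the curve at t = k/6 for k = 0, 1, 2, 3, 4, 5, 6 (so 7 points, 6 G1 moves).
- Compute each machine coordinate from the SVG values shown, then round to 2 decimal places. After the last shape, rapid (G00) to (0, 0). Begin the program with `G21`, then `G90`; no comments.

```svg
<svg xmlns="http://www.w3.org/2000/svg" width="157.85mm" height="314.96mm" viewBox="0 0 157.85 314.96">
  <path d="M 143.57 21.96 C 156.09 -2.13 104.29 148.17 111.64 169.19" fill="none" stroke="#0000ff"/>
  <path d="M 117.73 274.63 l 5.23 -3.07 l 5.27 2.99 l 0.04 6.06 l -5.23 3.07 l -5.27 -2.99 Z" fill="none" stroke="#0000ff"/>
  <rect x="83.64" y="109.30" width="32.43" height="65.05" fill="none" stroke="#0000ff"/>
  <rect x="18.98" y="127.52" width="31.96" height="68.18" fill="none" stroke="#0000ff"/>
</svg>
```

viewBox `0 0 157.85 314.96` with mm width/height → 1 unit = 1 mm. Flip: y_m = 314.96 − y_svg.

**Shape 1** — `<path>` cubic bezier, stroke `#0000ff` → cut (S760, F1009). Control points (SVG): P0=(143.57,21.96), P1=(156.09,-2.13), P2=(104.29,148.17), P3=(111.64,169.19); sampled at t=k/6. Machine vertices: (143.57,293.00) → (145.04,291.92) → (139.22,270.21) → (129.54,236.30) → (119.43,198.64) → (112.32,165.65) → (111.64,145.77). Open path.

**Shape 2** — `<path>` regular polygon, stroke `#0000ff` → cut (S760, F1009). Machine vertices: (117.73,40.33) → (122.96,43.40) → (128.23,40.41) → (128.27,34.35) → (123.04,31.28) → (117.77,34.27) → (117.73,40.33). Closed: final G1 returns to the first vertex.

**Shape 3** — `<rect>` rectangle, stroke `#0000ff` → cut (S760, F1009). Machine vertices: (83.64,205.66) → (116.07,205.66) → (116.07,140.61) → (83.64,140.61) → (83.64,205.66). Closed: final G1 returns to the first vertex.

**Shape 4** — `<rect>` rectangle, stroke `#0000ff` → cut (S760, F1009). Machine vertices: (18.98,187.44) → (50.94,187.44) → (50.94,119.26) → (18.98,119.26) → (18.98,187.44). Closed: final G1 returns to the first vertex.

G21
G90
G00 X143.57 Y293.00
M3 S760
G01 X145.04 Y291.92 F1009
G01 X139.22 Y270.21
G01 X129.54 Y236.30
G01 X119.43 Y198.64
G01 X112.32 Y165.65
G01 X111.64 Y145.77
M5
G00 X117.73 Y40.33
M3 S760
G01 X122.96 Y43.40 F1009
G01 X128.23 Y40.41
G01 X128.27 Y34.35
G01 X123.04 Y31.28
G01 X117.77 Y34.27
G01 X117.73 Y40.33
M5
G00 X83.64 Y205.66
M3 S760
G01 X116.07 Y205.66 F1009
G01 X116.07 Y140.61
G01 X83.64 Y140.61
G01 X83.64 Y205.66
M5
G00 X18.98 Y187.44
M3 S760
G01 X50.94 Y187.44 F1009
G01 X50.94 Y119.26
G01 X18.98 Y119.26
G01 X18.98 Y187.44
M5
G00 X0.00 Y0.00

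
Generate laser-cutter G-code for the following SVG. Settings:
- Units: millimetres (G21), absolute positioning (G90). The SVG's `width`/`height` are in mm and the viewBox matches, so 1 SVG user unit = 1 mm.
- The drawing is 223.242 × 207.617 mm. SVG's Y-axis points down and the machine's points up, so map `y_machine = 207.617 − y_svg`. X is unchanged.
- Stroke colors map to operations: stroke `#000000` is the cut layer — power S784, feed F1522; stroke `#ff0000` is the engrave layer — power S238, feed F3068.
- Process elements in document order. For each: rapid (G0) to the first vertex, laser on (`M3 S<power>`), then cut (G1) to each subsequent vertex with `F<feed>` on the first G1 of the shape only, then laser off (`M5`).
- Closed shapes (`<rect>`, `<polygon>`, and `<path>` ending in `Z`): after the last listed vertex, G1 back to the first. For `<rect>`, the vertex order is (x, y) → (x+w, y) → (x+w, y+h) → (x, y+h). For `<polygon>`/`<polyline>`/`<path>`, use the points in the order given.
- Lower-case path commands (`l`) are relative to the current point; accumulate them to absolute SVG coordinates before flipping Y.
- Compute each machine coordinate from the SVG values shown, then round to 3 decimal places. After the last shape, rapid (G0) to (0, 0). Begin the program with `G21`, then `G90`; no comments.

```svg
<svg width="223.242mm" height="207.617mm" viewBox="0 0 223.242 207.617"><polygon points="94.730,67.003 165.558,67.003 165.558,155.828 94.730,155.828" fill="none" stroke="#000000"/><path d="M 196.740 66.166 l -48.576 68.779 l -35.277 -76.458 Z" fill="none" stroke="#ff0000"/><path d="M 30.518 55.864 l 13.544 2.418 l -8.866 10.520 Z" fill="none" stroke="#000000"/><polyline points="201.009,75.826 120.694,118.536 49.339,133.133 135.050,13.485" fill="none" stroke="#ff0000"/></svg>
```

Since the viewBox matches the mm dimensions, user units are millimetres directly. The only transform is the Y-flip y_m = 207.617 − y_svg.

Shape 1 is a rectangle drawn with `<polygon>`. Its stroke #000000 means cut at S784, F1522. After flipping Y the toolpath is (94.730,140.614) → (165.558,140.614) → (165.558,51.789) → (94.730,51.789) → (94.730,140.614), returning to the start.

Shape 2 is a regular polygon drawn with `<path>`. Its stroke #ff0000 means engrave at S238, F3068. After flipping Y the toolpath is (196.740,141.451) → (148.164,72.672) → (112.887,149.130) → (196.740,141.451), returning to the start.

Shape 3 is a regular polygon drawn with `<path>`. Its stroke #000000 means cut at S784, F1522. After flipping Y the toolpath is (30.518,151.753) → (44.062,149.335) → (35.196,138.815) → (30.518,151.753), returning to the start.

Shape 4 is a open polyline drawn with `<polyline>`. Its stroke #ff0000 means engrave at S238, F3068. After flipping Y the toolpath is (201.009,131.791) → (120.694,89.081) → (49.339,74.484) → (135.050,194.132).

G21
G90
G0 X94.730 Y140.614
M3 S784
G1 X165.558 Y140.614 F1522
G1 X165.558 Y51.789
G1 X94.730 Y51.789
G1 X94.730 Y140.614
M5
G0 X196.740 Y141.451
M3 S238
G1 X148.164 Y72.672 F3068
G1 X112.887 Y149.130
G1 X196.740 Y141.451
M5
G0 X30.518 Y151.753
M3 S784
G1 X44.062 Y149.335 F1522
G1 X35.196 Y138.815
G1 X30.518 Y151.753
M5
G0 X201.009 Y131.791
M3 S238
G1 X120.694 Y89.081 F3068
G1 X49.339 Y74.484
G1 X135.050 Y194.132
M5
G0 X0.000 Y0.000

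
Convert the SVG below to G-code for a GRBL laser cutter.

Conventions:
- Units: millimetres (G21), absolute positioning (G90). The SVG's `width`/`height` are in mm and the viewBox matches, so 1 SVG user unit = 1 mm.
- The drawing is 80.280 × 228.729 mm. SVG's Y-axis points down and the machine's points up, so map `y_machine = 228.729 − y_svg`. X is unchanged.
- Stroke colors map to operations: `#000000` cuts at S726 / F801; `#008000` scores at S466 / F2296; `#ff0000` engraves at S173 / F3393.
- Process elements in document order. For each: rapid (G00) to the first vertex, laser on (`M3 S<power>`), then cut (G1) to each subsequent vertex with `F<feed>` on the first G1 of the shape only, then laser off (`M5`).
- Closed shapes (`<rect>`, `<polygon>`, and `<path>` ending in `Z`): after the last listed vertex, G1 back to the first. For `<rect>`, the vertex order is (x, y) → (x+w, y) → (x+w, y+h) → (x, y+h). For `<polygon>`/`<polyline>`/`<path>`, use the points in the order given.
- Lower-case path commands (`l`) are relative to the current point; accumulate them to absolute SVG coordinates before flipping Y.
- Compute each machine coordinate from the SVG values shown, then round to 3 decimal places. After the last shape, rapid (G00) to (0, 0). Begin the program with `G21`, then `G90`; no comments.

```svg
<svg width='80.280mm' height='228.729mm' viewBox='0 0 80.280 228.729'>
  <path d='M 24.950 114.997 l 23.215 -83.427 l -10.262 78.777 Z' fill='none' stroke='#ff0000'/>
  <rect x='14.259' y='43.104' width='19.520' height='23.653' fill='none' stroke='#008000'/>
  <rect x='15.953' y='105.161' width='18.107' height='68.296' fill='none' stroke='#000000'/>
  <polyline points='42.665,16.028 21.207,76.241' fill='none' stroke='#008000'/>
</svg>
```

Since the viewBox matches the mm dimensions, user units are millimetres directly. The only transform is the Y-flip y_m = 228.729 − y_svg.

Shape 1 is a closed polygon drawn with `<path>`. Its stroke #ff0000 means engrave at S173, F3393. After flipping Y the toolpath is (24.950,113.732) → (48.165,197.159) → (37.903,118.382) → (24.950,113.732), returning to the start.

Shape 2 is a rectangle drawn with `<rect>`. Its stroke #008000 means score at S466, F2296. After flipping Y the toolpath is (14.259,185.625) → (33.779,185.625) → (33.779,161.972) → (14.259,161.972) → (14.259,185.625), returning to the start.

Shape 3 is a rectangle drawn with `<rect>`. Its stroke #000000 means cut at S726, F801. After flipping Y the toolpath is (15.953,123.568) → (34.060,123.568) → (34.060,55.272) → (15.953,55.272) → (15.953,123.568), returning to the start.

Shape 4 is a line segment drawn with `<polyline>`. Its stroke #008000 means score at S466, F2296. After flipping Y the toolpath is (42.665,212.701) → (21.207,152.488).

G21
G90
G00 X24.950 Y113.732
M3 S173
G1 X48.165 Y197.159 F3393
G1 X37.903 Y118.382
G1 X24.950 Y113.732
M5
G00 X14.259 Y185.625
M3 S466
G1 X33.779 Y185.625 F2296
G1 X33.779 Y161.972
G1 X14.259 Y161.972
G1 X14.259 Y185.625
M5
G00 X15.953 Y123.568
M3 S726
G1 X34.060 Y123.568 F801
G1 X34.060 Y55.272
G1 X15.953 Y55.272
G1 X15.953 Y123.568
M5
G00 X42.665 Y212.701
M3 S466
G1 X21.207 Y152.488 F2296
M5
G00 X0.000 Y0.000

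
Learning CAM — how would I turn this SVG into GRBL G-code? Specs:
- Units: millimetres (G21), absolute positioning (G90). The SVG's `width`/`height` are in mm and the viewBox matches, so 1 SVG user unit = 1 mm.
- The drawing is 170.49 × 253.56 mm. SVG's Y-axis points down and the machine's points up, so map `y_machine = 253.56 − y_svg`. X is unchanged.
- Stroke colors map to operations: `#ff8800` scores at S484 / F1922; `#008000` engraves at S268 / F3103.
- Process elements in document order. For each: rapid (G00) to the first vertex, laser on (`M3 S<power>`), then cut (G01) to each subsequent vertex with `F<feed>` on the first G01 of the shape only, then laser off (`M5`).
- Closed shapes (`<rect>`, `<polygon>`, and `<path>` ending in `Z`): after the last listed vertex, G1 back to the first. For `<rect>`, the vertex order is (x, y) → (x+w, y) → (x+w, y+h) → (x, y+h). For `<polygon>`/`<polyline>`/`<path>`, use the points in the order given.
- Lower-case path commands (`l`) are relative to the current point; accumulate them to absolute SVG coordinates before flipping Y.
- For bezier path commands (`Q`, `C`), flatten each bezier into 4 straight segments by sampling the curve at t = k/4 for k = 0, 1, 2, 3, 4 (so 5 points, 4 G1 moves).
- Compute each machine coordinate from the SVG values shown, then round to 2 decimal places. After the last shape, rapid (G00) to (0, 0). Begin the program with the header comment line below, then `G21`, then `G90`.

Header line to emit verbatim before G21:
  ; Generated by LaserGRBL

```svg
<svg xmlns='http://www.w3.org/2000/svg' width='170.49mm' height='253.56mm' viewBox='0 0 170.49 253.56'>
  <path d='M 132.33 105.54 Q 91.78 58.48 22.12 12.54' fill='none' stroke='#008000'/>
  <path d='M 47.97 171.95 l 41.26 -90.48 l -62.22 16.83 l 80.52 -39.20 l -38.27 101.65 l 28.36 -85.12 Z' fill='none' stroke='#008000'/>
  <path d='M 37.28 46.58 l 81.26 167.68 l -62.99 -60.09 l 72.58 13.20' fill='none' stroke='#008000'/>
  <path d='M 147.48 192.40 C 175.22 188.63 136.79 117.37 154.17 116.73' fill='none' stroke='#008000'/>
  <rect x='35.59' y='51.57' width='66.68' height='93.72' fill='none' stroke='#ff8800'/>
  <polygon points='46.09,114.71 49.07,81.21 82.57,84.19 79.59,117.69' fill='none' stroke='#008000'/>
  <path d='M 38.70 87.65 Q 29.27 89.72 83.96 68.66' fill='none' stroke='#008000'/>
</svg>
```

; Generated by LaserGRBL
G21
G90
G00 X132.33 Y148.02
M3 S268
G01 X110.24 Y171.48 F3103
G01 X84.50 Y194.80
G01 X55.13 Y217.98
G01 X22.12 Y241.02
M5
G00 X47.97 Y81.61
M3 S268
G01 X89.23 Y172.09 F3103
G01 X27.01 Y155.26
G01 X107.53 Y194.46
G01 X69.26 Y92.81
G01 X97.62 Y177.93
G01 X47.97 Y81.61
M5
G00 X37.28 Y206.98
M3 S268
G01 X118.54 Y39.30 F3103
G01 X55.55 Y99.39
G01 X128.13 Y86.19
M5
G00 X147.48 Y61.16
M3 S268
G01 X157.78 Y74.48 F3103
G01 X154.71 Y100.17
G01 X149.69 Y125.27
G01 X154.17 Y136.83
M5
G00 X35.59 Y201.99
M3 S484
G01 X102.27 Y201.99 F1922
G01 X102.27 Y108.27
G01 X35.59 Y108.27
G01 X35.59 Y201.99
M5
G00 X46.09 Y138.85
M3 S268
G01 X49.07 Y172.35 F3103
G01 X82.57 Y169.37
G01 X79.59 Y135.87
G01 X46.09 Y138.85
M5
G00 X38.70 Y165.91
M3 S268
G01 X37.99 Y166.32 F3103
G01 X45.30 Y169.62
G01 X60.62 Y175.82
G01 X83.96 Y184.90
M5
G00 X0.00 Y0.00

1 u = 1 mm; y_m = 253.56 − y.

[1] `<path>` quadratic bezier, #008000→engrave S268 F3103: (132.33,148.02) → (110.24,171.48) → (84.50,194.80) → (55.13,217.98) → (22.12,241.02)

[2] `<path>` closed polygon, #008000→engrave S268 F3103: (47.97,81.61) → (89.23,172.09) → (27.01,155.26) → (107.53,194.46) → (69.26,92.81) → (97.62,177.93) → (47.97,81.61) (closed)

[3] `<path>` open polyline, #008000→engrave S268 F3103: (37.28,206.98) → (118.54,39.30) → (55.55,99.39) → (128.13,86.19)

[4] `<path>` cubic bezier, #008000→engrave S268 F3103: (147.48,61.16) → (157.78,74.48) → (154.71,100.17) → (149.69,125.27) → (154.17,136.83)

[5] `<rect>` rectangle, #ff8800→score S484 F1922: (35.59,201.99) → (102.27,201.99) → (102.27,108.27) → (35.59,108.27) → (35.59,201.99) (closed)

[6] `<polygon>` regular polygon, #008000→engrave S268 F3103: (46.09,138.85) → (49.07,172.35) → (82.57,169.37) → (79.59,135.87) → (46.09,138.85) (closed)

[7] `<path>` quadratic bezier, #008000→engrave S268 F3103: (38.70,165.91) → (37.99,166.32) → (45.30,169.62) → (60.62,175.82) → (83.96,184.90)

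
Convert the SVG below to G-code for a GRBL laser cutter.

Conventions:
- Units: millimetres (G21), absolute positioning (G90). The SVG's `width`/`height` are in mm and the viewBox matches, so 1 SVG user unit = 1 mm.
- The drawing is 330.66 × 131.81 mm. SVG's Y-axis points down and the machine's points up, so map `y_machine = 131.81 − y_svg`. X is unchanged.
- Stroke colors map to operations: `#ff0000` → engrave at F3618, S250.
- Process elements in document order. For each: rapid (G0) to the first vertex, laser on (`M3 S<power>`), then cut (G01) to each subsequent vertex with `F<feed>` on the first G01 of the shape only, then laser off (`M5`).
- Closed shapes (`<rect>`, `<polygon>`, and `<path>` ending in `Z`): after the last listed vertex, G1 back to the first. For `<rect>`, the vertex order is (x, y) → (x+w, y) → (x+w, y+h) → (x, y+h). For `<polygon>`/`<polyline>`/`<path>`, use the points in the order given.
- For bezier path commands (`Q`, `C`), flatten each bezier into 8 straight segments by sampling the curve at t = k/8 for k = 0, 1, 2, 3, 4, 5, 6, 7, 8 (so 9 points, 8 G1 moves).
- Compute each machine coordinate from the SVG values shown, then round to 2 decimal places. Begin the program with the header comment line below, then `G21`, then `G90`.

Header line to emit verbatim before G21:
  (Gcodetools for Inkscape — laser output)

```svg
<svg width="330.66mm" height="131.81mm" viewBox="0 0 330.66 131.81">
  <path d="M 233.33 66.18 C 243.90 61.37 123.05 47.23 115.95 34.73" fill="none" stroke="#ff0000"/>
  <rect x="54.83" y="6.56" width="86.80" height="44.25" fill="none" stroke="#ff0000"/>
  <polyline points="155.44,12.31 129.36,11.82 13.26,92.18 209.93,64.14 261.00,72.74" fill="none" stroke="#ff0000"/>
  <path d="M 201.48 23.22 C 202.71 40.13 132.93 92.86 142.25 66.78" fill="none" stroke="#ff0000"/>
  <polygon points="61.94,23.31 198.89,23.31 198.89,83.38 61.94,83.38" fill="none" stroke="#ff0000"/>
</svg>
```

viewBox `0 0 330.66 131.81` with mm width/height → 1 unit = 1 mm. Flip: y_m = 131.81 − y_svg.

**Shape 1** — `<path>` cubic bezier, stroke `#ff0000` → engrave (S250, F3618). Control points (SVG): P0=(233.33,66.18), P1=(243.90,61.37), P2=(123.05,47.23), P3=(115.95,34.73); sampled at t=k/8. Machine vertices: (233.33,65.63) → (231.61,67.85) → (220.45,70.82) → (202.71,74.40) → (181.27,78.47) → (159.00,82.90) → (138.77,87.57) → (123.47,92.34) → (115.95,97.08). Open path.

**Shape 2** — `<rect>` rectangle, stroke `#ff0000` → engrave (S250, F3618). Machine vertices: (54.83,125.25) → (141.63,125.25) → (141.63,81.00) → (54.83,81.00) → (54.83,125.25). Closed: final G1 returns to the first vertex.

**Shape 3** — `<polyline>` open polyline, stroke `#ff0000` → engrave (S250, F3618). Machine vertices: (155.44,119.50) → (129.36,119.99) → (13.26,39.63) → (209.93,67.67) → (261.00,59.07). Open path.

**Shape 4** — `<path>` cubic bezier, stroke `#ff0000` → engrave (S250, F3618). Control points (SVG): P0=(201.48,23.22), P1=(202.71,40.13), P2=(132.93,92.86), P3=(142.25,66.78); sampled at t=k/8. Machine vertices: (201.48,108.59) → (198.91,100.79) → (191.43,90.98) → (180.82,80.50) → (168.83,70.69) → (157.22,62.89) → (147.75,58.46) → (142.17,58.72) → (142.25,65.03). Open path.

**Shape 5** — `<polygon>` rectangle, stroke `#ff0000` → engrave (S250, F3618). Machine vertices: (61.94,108.50) → (198.89,108.50) → (198.89,48.43) → (61.94,48.43) → (61.94,108.50). Closed: final G1 returns to the first vertex.

(Gcodetools for Inkscape — laser output)
G21
G90
G0 X233.33 Y65.63
M3 S250
G01 X231.61 Y67.85 F3618
G01 X220.45 Y70.82
G01 X202.71 Y74.40
G01 X181.27 Y78.47
G01 X159.00 Y82.90
G01 X138.77 Y87.57
G01 X123.47 Y92.34
G01 X115.95 Y97.08
M5
G0 X54.83 Y125.25
M3 S250
G01 X141.63 Y125.25 F3618
G01 X141.63 Y81.00
G01 X54.83 Y81.00
G01 X54.83 Y125.25
M5
G0 X155.44 Y119.50
M3 S250
G01 X129.36 Y119.99 F3618
G01 X13.26 Y39.63
G01 X209.93 Y67.67
G01 X261.00 Y59.07
M5
G0 X201.48 Y108.59
M3 S250
G01 X198.91 Y100.79 F3618
G01 X191.43 Y90.98
G01 X180.82 Y80.50
G01 X168.83 Y70.69
G01 X157.22 Y62.89
G01 X147.75 Y58.46
G01 X142.17 Y58.72
G01 X142.25 Y65.03
M5
G0 X61.94 Y108.50
M3 S250
G01 X198.89 Y108.50 F3618
G01 X198.89 Y48.43
G01 X61.94 Y48.43
G01 X61.94 Y108.50
M5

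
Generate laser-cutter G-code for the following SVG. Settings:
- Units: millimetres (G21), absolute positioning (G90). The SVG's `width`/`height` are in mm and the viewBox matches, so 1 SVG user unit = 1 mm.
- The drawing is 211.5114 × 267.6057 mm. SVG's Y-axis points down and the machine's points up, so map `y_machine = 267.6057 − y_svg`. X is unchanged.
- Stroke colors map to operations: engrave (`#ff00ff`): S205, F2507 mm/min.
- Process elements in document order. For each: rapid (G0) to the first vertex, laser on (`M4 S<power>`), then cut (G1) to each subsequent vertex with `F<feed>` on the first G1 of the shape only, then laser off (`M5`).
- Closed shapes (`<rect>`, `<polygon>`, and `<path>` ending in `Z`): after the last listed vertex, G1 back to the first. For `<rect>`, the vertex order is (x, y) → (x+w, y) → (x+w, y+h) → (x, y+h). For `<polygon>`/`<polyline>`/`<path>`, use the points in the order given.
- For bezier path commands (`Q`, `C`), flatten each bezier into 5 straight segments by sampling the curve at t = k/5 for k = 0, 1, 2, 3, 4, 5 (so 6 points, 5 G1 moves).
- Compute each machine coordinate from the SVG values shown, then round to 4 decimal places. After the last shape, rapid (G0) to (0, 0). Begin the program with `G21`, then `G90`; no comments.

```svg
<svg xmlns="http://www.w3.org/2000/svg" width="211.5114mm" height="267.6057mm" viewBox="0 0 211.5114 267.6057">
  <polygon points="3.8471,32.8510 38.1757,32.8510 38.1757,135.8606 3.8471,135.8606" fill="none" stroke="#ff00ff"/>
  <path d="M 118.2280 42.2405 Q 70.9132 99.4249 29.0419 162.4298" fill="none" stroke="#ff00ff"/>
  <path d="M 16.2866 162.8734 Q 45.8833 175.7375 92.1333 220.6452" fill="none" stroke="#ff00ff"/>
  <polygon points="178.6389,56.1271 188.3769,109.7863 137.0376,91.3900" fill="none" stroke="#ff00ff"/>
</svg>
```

1 u = 1 mm; y_m = 267.6057 − y.

[1] `<polygon>` rectangle, #ff00ff→engrave S205 F2507: (3.8471,234.7547) → (38.1757,234.7547) → (38.1757,131.7451) → (3.8471,131.7451) → (3.8471,234.7547) (closed)

[2] `<path>` quadratic bezier, #ff00ff→engrave S205 F2507: (118.2280,225.3652) → (99.5198,202.2586) → (81.2471,178.6864) → (63.4099,154.6485) → (46.0082,130.1450) → (29.0419,105.1759)

[3] `<path>` quadratic bezier, #ff00ff→engrave S205 F2507: (16.2866,104.7323) → (28.7914,98.3049) → (42.6285,89.3140) → (57.7978,77.7597) → (74.2994,63.6418) → (92.1333,46.9605)

[4] `<polygon>` regular polygon, #ff00ff→engrave S205 F2507: (178.6389,211.4786) → (188.3769,157.8194) → (137.0376,176.2157) → (178.6389,211.4786) (closed)

G21
G90
G0 X3.8471 Y234.7547
M4 S205
G1 X38.1757 Y234.7547 F2507
G1 X38.1757 Y131.7451
G1 X3.8471 Y131.7451
G1 X3.8471 Y234.7547
M5
G0 X118.2280 Y225.3652
M4 S205
G1 X99.5198 Y202.2586 F2507
G1 X81.2471 Y178.6864
G1 X63.4099 Y154.6485
G1 X46.0082 Y130.1450
G1 X29.0419 Y105.1759
M5
G0 X16.2866 Y104.7323
M4 S205
G1 X28.7914 Y98.3049 F2507
G1 X42.6285 Y89.3140
G1 X57.7978 Y77.7597
G1 X74.2994 Y63.6418
G1 X92.1333 Y46.9605
M5
G0 X178.6389 Y211.4786
M4 S205
G1 X188.3769 Y157.8194 F2507
G1 X137.0376 Y176.2157
G1 X178.6389 Y211.4786
M5
G0 X0.0000 Y0.0000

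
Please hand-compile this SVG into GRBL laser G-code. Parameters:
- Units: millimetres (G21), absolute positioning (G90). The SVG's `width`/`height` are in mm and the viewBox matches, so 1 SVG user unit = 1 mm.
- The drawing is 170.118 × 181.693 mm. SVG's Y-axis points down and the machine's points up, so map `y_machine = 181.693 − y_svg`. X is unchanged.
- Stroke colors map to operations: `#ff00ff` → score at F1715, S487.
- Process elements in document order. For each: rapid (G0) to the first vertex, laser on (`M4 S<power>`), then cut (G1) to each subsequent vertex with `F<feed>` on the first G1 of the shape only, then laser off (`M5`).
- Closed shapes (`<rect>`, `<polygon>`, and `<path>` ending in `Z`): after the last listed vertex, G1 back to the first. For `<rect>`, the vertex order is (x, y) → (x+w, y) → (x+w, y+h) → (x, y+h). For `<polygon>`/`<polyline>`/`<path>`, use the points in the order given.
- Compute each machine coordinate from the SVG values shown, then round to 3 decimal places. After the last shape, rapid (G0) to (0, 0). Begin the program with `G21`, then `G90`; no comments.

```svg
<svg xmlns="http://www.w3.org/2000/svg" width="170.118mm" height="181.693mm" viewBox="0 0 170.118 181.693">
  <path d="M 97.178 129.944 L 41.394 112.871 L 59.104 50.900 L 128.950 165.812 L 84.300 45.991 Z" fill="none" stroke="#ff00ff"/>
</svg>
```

viewBox `0 0 170.118 181.693` with mm width/height → 1 unit = 1 mm. Flip: y_m = 181.693 − y_svg.

**Shape 1** — `<path>` closed polygon, stroke `#ff00ff` → score (S487, F1715). Machine vertices: (97.178,51.749) → (41.394,68.822) → (59.104,130.793) → (128.950,15.881) → (84.300,135.702) → (97.178,51.749). Closed: final G1 returns to the first vertex.

G21
G90
G0 X97.178 Y51.749
M4 S487
G1 X41.394 Y68.822 F1715
G1 X59.104 Y130.793
G1 X128.950 Y15.881
G1 X84.300 Y135.702
G1 X97.178 Y51.749
M5
G0 X0.000 Y0.000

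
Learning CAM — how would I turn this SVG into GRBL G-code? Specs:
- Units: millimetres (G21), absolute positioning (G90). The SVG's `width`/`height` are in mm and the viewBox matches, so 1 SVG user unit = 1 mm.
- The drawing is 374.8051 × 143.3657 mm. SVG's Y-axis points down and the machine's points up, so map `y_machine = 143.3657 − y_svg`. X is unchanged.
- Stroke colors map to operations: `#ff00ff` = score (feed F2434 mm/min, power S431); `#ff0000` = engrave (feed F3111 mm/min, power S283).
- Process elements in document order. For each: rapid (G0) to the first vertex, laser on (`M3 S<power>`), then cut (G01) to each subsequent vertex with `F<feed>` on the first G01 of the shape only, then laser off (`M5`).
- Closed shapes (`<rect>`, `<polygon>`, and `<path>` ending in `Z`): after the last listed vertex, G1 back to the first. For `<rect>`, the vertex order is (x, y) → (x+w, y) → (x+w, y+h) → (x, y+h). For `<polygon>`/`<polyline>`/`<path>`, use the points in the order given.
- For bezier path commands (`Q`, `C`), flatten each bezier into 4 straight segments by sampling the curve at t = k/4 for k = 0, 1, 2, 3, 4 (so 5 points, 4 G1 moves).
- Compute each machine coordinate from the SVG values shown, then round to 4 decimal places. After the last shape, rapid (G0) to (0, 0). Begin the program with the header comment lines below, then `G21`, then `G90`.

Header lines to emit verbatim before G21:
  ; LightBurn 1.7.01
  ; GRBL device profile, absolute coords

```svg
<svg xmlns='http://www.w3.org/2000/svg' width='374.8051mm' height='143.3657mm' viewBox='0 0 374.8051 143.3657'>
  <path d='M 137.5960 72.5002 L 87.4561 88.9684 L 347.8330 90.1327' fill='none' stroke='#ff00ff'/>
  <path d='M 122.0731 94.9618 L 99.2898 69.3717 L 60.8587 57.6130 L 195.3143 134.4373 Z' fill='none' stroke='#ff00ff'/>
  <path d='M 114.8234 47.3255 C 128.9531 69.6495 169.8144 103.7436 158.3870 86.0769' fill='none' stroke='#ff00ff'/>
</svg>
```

1 u = 1 mm; y_m = 143.3657 − y.

[1] `<path>` open polyline, #ff00ff→score S431 F2434: (137.5960,70.8655) → (87.4561,54.3973) → (347.8330,53.2330)

[2] `<path>` closed polygon, #ff00ff→score S431 F2434: (122.0731,48.4039) → (99.2898,73.9940) → (60.8587,85.7527) → (195.3143,8.9284) → (122.0731,48.4039) (closed)

[3] `<path>` cubic bezier, #ff00ff→score S431 F2434: (114.8234,96.0402) → (129.1982,78.0830) → (146.1891,61.6680) → (158.3881,52.7513) → (158.3870,57.2888)

; LightBurn 1.7.01
; GRBL device profile, absolute coords
G21
G90
G0 X137.5960 Y70.8655
M3 S431
G01 X87.4561 Y54.3973 F2434
G01 X347.8330 Y53.2330
M5
G0 X122.0731 Y48.4039
M3 S431
G01 X99.2898 Y73.9940 F2434
G01 X60.8587 Y85.7527
G01 X195.3143 Y8.9284
G01 X122.0731 Y48.4039
M5
G0 X114.8234 Y96.0402
M3 S431
G01 X129.1982 Y78.0830 F2434
G01 X146.1891 Y61.6680
G01 X158.3881 Y52.7513
G01 X158.3870 Y57.2888
M5
G0 X0.0000 Y0.0000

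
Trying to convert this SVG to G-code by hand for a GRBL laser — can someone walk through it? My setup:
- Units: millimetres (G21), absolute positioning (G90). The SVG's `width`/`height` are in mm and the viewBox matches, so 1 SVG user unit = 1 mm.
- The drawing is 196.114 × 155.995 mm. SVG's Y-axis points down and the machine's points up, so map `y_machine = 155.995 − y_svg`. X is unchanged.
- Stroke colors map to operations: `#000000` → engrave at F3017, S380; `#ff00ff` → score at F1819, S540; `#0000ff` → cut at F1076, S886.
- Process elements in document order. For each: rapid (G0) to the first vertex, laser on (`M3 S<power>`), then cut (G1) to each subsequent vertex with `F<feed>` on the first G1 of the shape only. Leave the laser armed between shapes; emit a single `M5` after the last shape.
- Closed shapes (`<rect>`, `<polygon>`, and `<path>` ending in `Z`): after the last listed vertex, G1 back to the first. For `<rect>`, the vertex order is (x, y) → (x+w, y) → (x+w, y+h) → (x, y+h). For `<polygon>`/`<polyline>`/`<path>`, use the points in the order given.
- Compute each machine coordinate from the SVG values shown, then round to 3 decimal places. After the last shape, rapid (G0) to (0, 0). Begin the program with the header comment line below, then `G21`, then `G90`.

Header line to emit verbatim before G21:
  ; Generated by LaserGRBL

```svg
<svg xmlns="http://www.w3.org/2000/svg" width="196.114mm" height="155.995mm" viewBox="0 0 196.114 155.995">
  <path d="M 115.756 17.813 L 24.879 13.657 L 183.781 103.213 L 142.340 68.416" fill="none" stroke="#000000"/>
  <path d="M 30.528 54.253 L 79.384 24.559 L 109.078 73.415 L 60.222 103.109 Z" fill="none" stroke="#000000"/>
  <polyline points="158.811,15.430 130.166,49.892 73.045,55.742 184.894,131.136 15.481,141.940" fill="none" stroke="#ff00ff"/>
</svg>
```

Since the viewBox matches the mm dimensions, user units are millimetres directly. The only transform is the Y-flip y_m = 155.995 − y_svg.

Shape 1 is a open polyline drawn with `<path>`. Its stroke #000000 means engrave at S380, F3017. After flipping Y the toolpath is (115.756,138.182) → (24.879,142.338) → (183.781,52.782) → (142.340,87.579).

Shape 2 is a regular polygon drawn with `<path>`. Its stroke #000000 means engrave at S380, F3017. After flipping Y the toolpath is (30.528,101.742) → (79.384,131.436) → (109.078,82.580) → (60.222,52.886) → (30.528,101.742), returning to the start.

Shape 3 is a open polyline drawn with `<polyline>`. Its stroke #ff00ff means score at S540, F1819. After flipping Y the toolpath is (158.811,140.565) → (130.166,106.103) → (73.045,100.253) → (184.894,24.859) → (15.481,14.055).

; Generated by LaserGRBL
G21
G90
G0 X115.756 Y138.182
M3 S380
G1 X24.879 Y142.338 F3017
G1 X183.781 Y52.782
G1 X142.340 Y87.579
G0 X30.528 Y101.742
M3 S380
G1 X79.384 Y131.436 F3017
G1 X109.078 Y82.580
G1 X60.222 Y52.886
G1 X30.528 Y101.742
G0 X158.811 Y140.565
M3 S540
G1 X130.166 Y106.103 F1819
G1 X73.045 Y100.253
G1 X184.894 Y24.859
G1 X15.481 Y14.055
M5
G0 X0.000 Y0.000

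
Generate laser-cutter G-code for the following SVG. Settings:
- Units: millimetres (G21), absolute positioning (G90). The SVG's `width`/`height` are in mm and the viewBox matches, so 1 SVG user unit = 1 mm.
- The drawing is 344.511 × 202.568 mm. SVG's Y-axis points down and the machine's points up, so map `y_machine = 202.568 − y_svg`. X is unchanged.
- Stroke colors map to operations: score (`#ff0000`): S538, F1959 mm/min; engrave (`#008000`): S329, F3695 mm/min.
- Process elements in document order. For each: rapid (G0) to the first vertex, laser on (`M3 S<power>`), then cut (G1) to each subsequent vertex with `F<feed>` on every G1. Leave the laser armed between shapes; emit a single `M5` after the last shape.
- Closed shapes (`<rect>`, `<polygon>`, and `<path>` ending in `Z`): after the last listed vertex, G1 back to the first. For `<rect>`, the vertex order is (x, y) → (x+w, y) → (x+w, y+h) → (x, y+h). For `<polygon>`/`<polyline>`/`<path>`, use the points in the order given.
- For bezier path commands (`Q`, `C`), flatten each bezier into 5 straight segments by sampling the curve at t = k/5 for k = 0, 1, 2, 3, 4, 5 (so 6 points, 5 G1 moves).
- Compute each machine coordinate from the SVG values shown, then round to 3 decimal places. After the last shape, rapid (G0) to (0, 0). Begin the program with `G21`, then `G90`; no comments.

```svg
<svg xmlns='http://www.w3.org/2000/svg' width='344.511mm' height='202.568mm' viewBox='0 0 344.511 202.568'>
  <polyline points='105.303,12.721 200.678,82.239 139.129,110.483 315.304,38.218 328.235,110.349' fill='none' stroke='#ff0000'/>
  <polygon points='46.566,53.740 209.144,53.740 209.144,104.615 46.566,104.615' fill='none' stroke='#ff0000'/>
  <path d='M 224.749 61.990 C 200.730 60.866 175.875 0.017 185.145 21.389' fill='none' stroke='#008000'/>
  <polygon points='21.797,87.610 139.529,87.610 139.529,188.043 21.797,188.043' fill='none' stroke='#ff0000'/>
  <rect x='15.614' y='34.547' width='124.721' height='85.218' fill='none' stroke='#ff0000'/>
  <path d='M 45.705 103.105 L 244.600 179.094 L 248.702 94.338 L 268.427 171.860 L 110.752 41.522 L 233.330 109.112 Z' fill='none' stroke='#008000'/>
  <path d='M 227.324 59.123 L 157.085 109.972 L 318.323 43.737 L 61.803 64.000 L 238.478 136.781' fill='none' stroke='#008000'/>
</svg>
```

Since the viewBox matches the mm dimensions, user units are millimetres directly. The only transform is the Y-flip y_m = 202.568 − y_svg.

Shape 1 is a open polyline drawn with `<polyline>`. Its stroke #ff0000 means score at S538, F1959. After flipping Y the toolpath is (105.303,189.847) → (200.678,120.329) → (139.129,92.085) → (315.304,164.350) → (328.235,92.219).

Shape 2 is a rectangle drawn with `<polygon>`. Its stroke #ff0000 means score at S538, F1959. After flipping Y the toolpath is (46.566,148.828) → (209.144,148.828) → (209.144,97.953) → (46.566,97.953) → (46.566,148.828), returning to the start.

Shape 3 is a cubic bezier drawn with `<path>`. Its stroke #008000 means engrave at S329, F3695. After flipping Y the toolpath is (224.749,140.578) → (210.517,147.284) → (197.762,161.510) → (188.163,176.444) → (183.398,185.271) → (185.145,181.179).

Shape 4 is a rectangle drawn with `<polygon>`. Its stroke #ff0000 means score at S538, F1959. After flipping Y the toolpath is (21.797,114.958) → (139.529,114.958) → (139.529,14.525) → (21.797,14.525) → (21.797,114.958), returning to the start.

Shape 5 is a rectangle drawn with `<rect>`. Its stroke #ff0000 means score at S538, F1959. After flipping Y the toolpath is (15.614,168.021) → (140.335,168.021) → (140.335,82.803) → (15.614,82.803) → (15.614,168.021), returning to the start.

Shape 6 is a closed polygon drawn with `<path>`. Its stroke #008000 means engrave at S329, F3695. After flipping Y the toolpath is (45.705,99.463) → (244.600,23.474) → (248.702,108.230) → (268.427,30.708) → (110.752,161.046) → (233.330,93.456) → (45.705,99.463), returning to the start.

Shape 7 is a open polyline drawn with `<path>`. Its stroke #008000 means engrave at S329, F3695. After flipping Y the toolpath is (227.324,143.445) → (157.085,92.596) → (318.323,158.831) → (61.803,138.568) → (238.478,65.787).

G21
G90
G0 X105.303 Y189.847
M3 S538
G1 X200.678 Y120.329 F1959
G1 X139.129 Y92.085 F1959
G1 X315.304 Y164.350 F1959
G1 X328.235 Y92.219 F1959
G0 X46.566 Y148.828
M3 S538
G1 X209.144 Y148.828 F1959
G1 X209.144 Y97.953 F1959
G1 X46.566 Y97.953 F1959
G1 X46.566 Y148.828 F1959
G0 X224.749 Y140.578
M3 S329
G1 X210.517 Y147.284 F3695
G1 X197.762 Y161.510 F3695
G1 X188.163 Y176.444 F3695
G1 X183.398 Y185.271 F3695
G1 X185.145 Y181.179 F3695
G0 X21.797 Y114.958
M3 S538
G1 X139.529 Y114.958 F1959
G1 X139.529 Y14.525 F1959
G1 X21.797 Y14.525 F1959
G1 X21.797 Y114.958 F1959
G0 X15.614 Y168.021
M3 S538
G1 X140.335 Y168.021 F1959
G1 X140.335 Y82.803 F1959
G1 X15.614 Y82.803 F1959
G1 X15.614 Y168.021 F1959
G0 X45.705 Y99.463
M3 S329
G1 X244.600 Y23.474 F3695
G1 X248.702 Y108.230 F3695
G1 X268.427 Y30.708 F3695
G1 X110.752 Y161.046 F3695
G1 X233.330 Y93.456 F3695
G1 X45.705 Y99.463 F3695
G0 X227.324 Y143.445
M3 S329
G1 X157.085 Y92.596 F3695
G1 X318.323 Y158.831 F3695
G1 X61.803 Y138.568 F3695
G1 X238.478 Y65.787 F3695
M5
G0 X0.000 Y0.000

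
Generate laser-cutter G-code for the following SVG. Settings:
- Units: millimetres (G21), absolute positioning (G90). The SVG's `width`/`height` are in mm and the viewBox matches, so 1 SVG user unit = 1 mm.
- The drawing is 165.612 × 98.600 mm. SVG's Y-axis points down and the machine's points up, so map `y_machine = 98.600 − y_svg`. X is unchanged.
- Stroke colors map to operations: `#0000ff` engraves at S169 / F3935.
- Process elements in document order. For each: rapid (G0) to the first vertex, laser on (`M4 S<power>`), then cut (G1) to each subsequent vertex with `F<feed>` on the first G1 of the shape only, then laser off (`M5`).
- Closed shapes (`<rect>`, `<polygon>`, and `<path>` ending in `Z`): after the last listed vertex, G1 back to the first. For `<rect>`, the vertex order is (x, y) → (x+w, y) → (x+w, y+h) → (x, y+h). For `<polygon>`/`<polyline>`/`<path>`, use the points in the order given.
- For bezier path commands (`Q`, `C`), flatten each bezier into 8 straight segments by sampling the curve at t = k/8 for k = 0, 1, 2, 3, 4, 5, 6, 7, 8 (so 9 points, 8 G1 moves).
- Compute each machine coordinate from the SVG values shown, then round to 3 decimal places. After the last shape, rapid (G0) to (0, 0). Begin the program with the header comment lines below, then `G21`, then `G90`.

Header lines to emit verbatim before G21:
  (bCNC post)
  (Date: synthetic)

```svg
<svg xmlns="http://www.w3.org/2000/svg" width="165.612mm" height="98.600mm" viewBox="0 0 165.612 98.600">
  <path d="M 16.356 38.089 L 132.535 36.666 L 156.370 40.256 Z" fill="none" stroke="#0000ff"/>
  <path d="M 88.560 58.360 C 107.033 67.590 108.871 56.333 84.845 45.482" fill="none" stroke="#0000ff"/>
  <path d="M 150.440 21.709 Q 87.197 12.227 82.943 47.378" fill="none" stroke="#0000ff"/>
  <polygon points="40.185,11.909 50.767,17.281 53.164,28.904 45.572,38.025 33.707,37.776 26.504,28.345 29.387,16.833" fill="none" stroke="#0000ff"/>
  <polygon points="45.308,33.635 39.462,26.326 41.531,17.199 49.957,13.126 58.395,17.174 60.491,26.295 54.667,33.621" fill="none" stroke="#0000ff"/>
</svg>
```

Since the viewBox matches the mm dimensions, user units are millimetres directly. The only transform is the Y-flip y_m = 98.600 − y_svg.

Shape 1 is a closed polygon drawn with `<path>`. Its stroke #0000ff means engrave at S169, F3935. After flipping Y the toolpath is (16.356,60.511) → (132.535,61.934) → (156.370,58.344) → (16.356,60.511), returning to the start.

Shape 2 is a cubic bezier drawn with `<path>`. Its stroke #0000ff means engrave at S169, F3935. After flipping Y the toolpath is (88.560,40.240) → (94.690,37.698) → (99.151,36.832) → (101.838,37.397) → (102.640,39.149) → (101.450,41.841) → (98.159,45.230) → (92.660,49.071) → (84.845,53.118).

Shape 3 is a quadratic bezier drawn with `<path>`. Its stroke #0000ff means engrave at S169, F3935. After flipping Y the toolpath is (150.440,76.891) → (135.551,78.564) → (122.505,78.842) → (111.303,77.726) → (101.944,75.215) → (94.429,71.309) → (88.757,66.008) → (84.928,59.312) → (82.943,51.222).

Shape 4 is a regular polygon drawn with `<polygon>`. Its stroke #0000ff means engrave at S169, F3935. After flipping Y the toolpath is (40.185,86.691) → (50.767,81.319) → (53.164,69.696) → (45.572,60.575) → (33.707,60.824) → (26.504,70.255) → (29.387,81.767) → (40.185,86.691), returning to the start.

Shape 5 is a regular polygon drawn with `<polygon>`. Its stroke #0000ff means engrave at S169, F3935. After flipping Y the toolpath is (45.308,64.965) → (39.462,72.274) → (41.531,81.401) → (49.957,85.474) → (58.395,81.426) → (60.491,72.305) → (54.667,64.979) → (45.308,64.965), returning to the start.

(bCNC post)
(Date: synthetic)
G21
G90
G0 X16.356 Y60.511
M4 S169
G1 X132.535 Y61.934 F3935
G1 X156.370 Y58.344
G1 X16.356 Y60.511
M5
G0 X88.560 Y40.240
M4 S169
G1 X94.690 Y37.698 F3935
G1 X99.151 Y36.832
G1 X101.838 Y37.397
G1 X102.640 Y39.149
G1 X101.450 Y41.841
G1 X98.159 Y45.230
G1 X92.660 Y49.071
G1 X84.845 Y53.118
M5
G0 X150.440 Y76.891
M4 S169
G1 X135.551 Y78.564 F3935
G1 X122.505 Y78.842
G1 X111.303 Y77.726
G1 X101.944 Y75.215
G1 X94.429 Y71.309
G1 X88.757 Y66.008
G1 X84.928 Y59.312
G1 X82.943 Y51.222
M5
G0 X40.185 Y86.691
M4 S169
G1 X50.767 Y81.319 F3935
G1 X53.164 Y69.696
G1 X45.572 Y60.575
G1 X33.707 Y60.824
G1 X26.504 Y70.255
G1 X29.387 Y81.767
G1 X40.185 Y86.691
M5
G0 X45.308 Y64.965
M4 S169
G1 X39.462 Y72.274 F3935
G1 X41.531 Y81.401
G1 X49.957 Y85.474
G1 X58.395 Y81.426
G1 X60.491 Y72.305
G1 X54.667 Y64.979
G1 X45.308 Y64.965
M5
G0 X0.000 Y0.000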